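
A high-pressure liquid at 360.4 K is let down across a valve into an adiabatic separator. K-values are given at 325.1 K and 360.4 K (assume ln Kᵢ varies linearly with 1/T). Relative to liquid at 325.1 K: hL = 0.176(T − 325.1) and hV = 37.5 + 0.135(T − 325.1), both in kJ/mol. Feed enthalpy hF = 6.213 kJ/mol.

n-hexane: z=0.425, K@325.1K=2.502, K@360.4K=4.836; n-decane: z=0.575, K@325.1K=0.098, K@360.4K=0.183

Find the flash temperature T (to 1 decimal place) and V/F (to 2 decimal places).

Adiabatic flash: solve Rachford–Rice at each trial T, then check hF = ψ·hV(T) + (1−ψ)·hL(T).
  T = 325.1 K: K = (2.502, 0.098), RR gives ψ = 0.088, H_out = 3.313 kJ/mol
  T = 360.4 K: K = (4.836, 0.183), RR gives ψ = 0.370, H_out = 19.563 kJ/mol
  T = 342.8 K: K = (3.541, 0.136), RR gives ψ = 0.266, H_out = 12.888 kJ/mol
  T = 334.0 K: K = (2.993, 0.116), RR gives ψ = 0.192, H_out = 8.711 kJ/mol
  T = 329.6 K: K = (2.743, 0.107), RR gives ψ = 0.146, H_out = 6.238 kJ/mol
  T = 327.4 K: K = (2.623, 0.102), RR gives ψ = 0.119, H_out = 4.866 kJ/mol
Linear interpolation between T = 327.4 (H_out = 4.866) and T = 329.6 (H_out = 6.238) on hF = 6.213 gives T ≈ 329.6 K, at which ψ = 0.15.

T = 329.6 K, V/F = 0.15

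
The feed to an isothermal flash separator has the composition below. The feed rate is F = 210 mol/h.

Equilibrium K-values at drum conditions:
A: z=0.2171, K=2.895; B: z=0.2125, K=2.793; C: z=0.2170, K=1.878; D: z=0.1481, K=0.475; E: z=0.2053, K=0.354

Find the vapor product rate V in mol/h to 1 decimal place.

Rachford–Rice: g(β) = Σ zᵢ(Kᵢ−1)/(1+β(Kᵢ−1)) = 0.
g(0) = ΣzᵢKᵢ − 1 = 0.7726 and g(1) = 1 − Σzᵢ/Kᵢ = -0.1584, so a root lies in (0, 1).
Newton–Raphson from β = 0.5:
  β = 0.5000: g = 0.24323, g' = -0.7383 → β = 0.8295
  β = 0.8295: g = -0.00006, g' = -0.8100 → β = 0.8294
Converged at β = 0.8294.
Then V = β·F = 0.8294·210 = 174.2 mol/h and L = F − V = 35.8 mol/h.

V = 174.2 mol/h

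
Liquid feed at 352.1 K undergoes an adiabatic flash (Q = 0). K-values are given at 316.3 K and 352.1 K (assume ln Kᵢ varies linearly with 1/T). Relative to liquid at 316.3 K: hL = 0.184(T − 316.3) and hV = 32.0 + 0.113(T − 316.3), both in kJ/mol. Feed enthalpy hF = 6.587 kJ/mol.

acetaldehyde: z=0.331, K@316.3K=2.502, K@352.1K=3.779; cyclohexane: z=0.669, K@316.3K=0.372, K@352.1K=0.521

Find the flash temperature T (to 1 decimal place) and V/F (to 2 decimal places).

Adiabatic flash: solve Rachford–Rice at each trial T, then check hF = ψ·hV(T) + (1−ψ)·hL(T).
  T = 316.3 K: K = (2.502, 0.372), RR gives ψ = 0.082, H_out = 2.613 kJ/mol
  T = 352.1 K: K = (3.779, 0.521), RR gives ψ = 0.450, H_out = 19.852 kJ/mol
  T = 334.2 K: K = (3.109, 0.444), RR gives ψ = 0.278, H_out = 11.848 kJ/mol
  T = 325.2 K: K = (2.796, 0.407), RR gives ψ = 0.186, H_out = 7.469 kJ/mol
  T = 320.8 K: K = (2.648, 0.390), RR gives ψ = 0.137, H_out = 5.153 kJ/mol
  T = 323.0 K: K = (2.722, 0.398), RR gives ψ = 0.162, H_out = 6.329 kJ/mol
Linear interpolation between T = 323.0 (H_out = 6.329) and T = 325.2 (H_out = 7.469) on hF = 6.587 gives T ≈ 323.5 K, at which ψ = 0.17.

T = 323.5 K, V/F = 0.17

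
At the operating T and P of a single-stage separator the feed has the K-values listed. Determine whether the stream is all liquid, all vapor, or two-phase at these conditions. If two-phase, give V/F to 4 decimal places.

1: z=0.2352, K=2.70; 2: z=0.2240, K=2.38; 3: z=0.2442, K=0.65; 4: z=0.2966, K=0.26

ΣzᵢKᵢ = 1.4040; Σzᵢ/Kᵢ = 1.6977.
Both exceed 1, so a two-phase solution exists.
Newton–Raphson from ψ = 0.62:
  ψ = 0.6200: g = -0.15346, g' = -0.8883 → ψ = 0.4473
  ψ = 0.4473: g = -0.01111, g' = -0.7874 → ψ = 0.4331
Converged at ψ = 0.4331.

two-phase, V/F = 0.4331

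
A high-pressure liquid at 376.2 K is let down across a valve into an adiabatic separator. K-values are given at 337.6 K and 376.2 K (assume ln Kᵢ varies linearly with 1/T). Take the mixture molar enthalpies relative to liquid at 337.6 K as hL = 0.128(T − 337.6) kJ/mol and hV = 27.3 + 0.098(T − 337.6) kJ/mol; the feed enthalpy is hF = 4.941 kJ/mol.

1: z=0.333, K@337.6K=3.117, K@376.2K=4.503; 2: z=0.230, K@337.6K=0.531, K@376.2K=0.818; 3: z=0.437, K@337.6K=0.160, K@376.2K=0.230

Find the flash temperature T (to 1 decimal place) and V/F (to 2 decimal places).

Adiabatic flash: solve Rachford–Rice at each trial T, then check hF = ψ·hV(T) + (1−ψ)·hL(T).
  T = 337.6 K: K = (3.117, 0.531, 0.160), RR gives ψ = 0.149, H_out = 4.075 kJ/mol
  T = 376.2 K: K = (4.503, 0.818, 0.230), RR gives ψ = 0.364, H_out = 14.464 kJ/mol
  T = 356.9 K: K = (3.784, 0.667, 0.194), RR gives ψ = 0.266, H_out = 9.578 kJ/mol
  T = 347.2 K: K = (3.442, 0.597, 0.176), RR gives ψ = 0.211, H_out = 6.921 kJ/mol
  T = 342.4 K: K = (3.278, 0.563, 0.168), RR gives ψ = 0.181, H_out = 5.530 kJ/mol
  T = 340.0 K: K = (3.197, 0.547, 0.164), RR gives ψ = 0.165, H_out = 4.811 kJ/mol
Linear interpolation between T = 340.0 (H_out = 4.811) and T = 342.4 (H_out = 5.530) on hF = 4.941 gives T ≈ 340.4 K, at which ψ = 0.17.

T = 340.4 K, V/F = 0.17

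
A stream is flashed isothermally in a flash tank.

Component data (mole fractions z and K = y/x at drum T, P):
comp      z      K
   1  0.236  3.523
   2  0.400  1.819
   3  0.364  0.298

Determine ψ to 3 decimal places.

ψ = 0.617

Material balance + equilibrium reduce to Σ zᵢ(Kᵢ−1)/(1+ψ(Kᵢ−1)) = 0.
Feasibility: ΣzᵢKᵢ = 1.667, Σzᵢ/Kᵢ = 1.508 — both > 1, two phases present.
Iterate (Newton) starting at ψ = 0.66:
  ψ = 0.660: g = -0.0401, g' = -0.947 → ψ = 0.618
  ψ = 0.618: g = -0.0009, g' = -0.907 → ψ = 0.617
Converged at ψ = 0.617.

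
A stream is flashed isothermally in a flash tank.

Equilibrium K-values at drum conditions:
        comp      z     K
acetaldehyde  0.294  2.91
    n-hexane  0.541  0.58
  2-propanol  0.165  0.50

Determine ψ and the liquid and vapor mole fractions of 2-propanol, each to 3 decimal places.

ψ = 0.300, x_2-propanol = 0.194, y_2-propanol = 0.097

Let ψ = V/F and solve Σ zᵢ(Kᵢ−1)/(1+ψ(Kᵢ−1)) = 0.
g(0) = ΣzᵢKᵢ − 1 = 0.252 and g(1) = 1 − Σzᵢ/Kᵢ = -0.364, so a root lies in (0, 1).
Newton iteration, ψ⁰ = 0.55:
  ψ = 0.550: g = -0.1354, g' = -0.495 → ψ = 0.276
  ψ = 0.276: g = 0.0147, g' = -0.637 → ψ = 0.300
Converged at ψ = 0.300.
Compositions from xᵢ = zᵢ/(1+ψ(Kᵢ−1)), yᵢ = Kᵢxᵢ:
  acetaldehyde: x = 0.187, y = 0.544
  n-hexane: x = 0.619, y = 0.359
  2-propanol: x = 0.194, y = 0.097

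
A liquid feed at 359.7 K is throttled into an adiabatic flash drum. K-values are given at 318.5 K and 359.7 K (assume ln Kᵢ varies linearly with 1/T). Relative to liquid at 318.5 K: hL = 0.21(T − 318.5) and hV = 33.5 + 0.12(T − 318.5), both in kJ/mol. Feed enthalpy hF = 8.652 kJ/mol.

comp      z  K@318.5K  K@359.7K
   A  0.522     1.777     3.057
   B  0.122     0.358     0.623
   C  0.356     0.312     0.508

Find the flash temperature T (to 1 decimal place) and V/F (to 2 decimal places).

T = 321.9 K, V/F = 0.24

Adiabatic flash: solve Rachford–Rice at each trial T, then check hF = ψ·hV(T) + (1−ψ)·hL(T).
  T = 318.5 K: K = (1.777, 0.358, 0.312), RR gives ψ = 0.157, H_out = 5.247 kJ/mol
  T = 359.7 K: K = (3.057, 0.623, 0.508), RR gives ψ = 0.887, H_out = 35.091 kJ/mol
  T = 339.1 K: K = (2.369, 0.480, 0.404), RR gives ψ = 0.555, H_out = 21.891 kJ/mol
  T = 328.8 K: K = (2.061, 0.417, 0.356), RR gives ψ = 0.380, H_out = 14.544 kJ/mol
  T = 323.6 K: K = (1.915, 0.386, 0.334), RR gives ψ = 0.277, H_out = 10.214 kJ/mol
  T = 321.1 K: K = (1.846, 0.372, 0.323), RR gives ψ = 0.221, H_out = 7.890 kJ/mol
  T = 322.4 K: K = (1.882, 0.380, 0.328), RR gives ψ = 0.250, H_out = 9.122 kJ/mol
Linear interpolation between T = 321.1 (H_out = 7.890) and T = 322.4 (H_out = 9.122) on hF = 8.652 gives T ≈ 321.9 K, at which ψ = 0.24.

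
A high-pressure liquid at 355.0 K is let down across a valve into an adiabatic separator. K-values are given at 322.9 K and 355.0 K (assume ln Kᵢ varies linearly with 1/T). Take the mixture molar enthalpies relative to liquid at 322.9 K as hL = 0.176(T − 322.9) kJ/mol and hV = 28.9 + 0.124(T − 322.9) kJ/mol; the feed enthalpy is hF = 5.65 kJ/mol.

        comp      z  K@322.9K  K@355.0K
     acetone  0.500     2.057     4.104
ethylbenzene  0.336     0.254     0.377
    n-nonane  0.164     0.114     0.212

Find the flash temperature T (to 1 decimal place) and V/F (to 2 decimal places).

T = 324.2 K, V/F = 0.19

Adiabatic flash: solve Rachford–Rice at each trial T, then check hF = ψ·hV(T) + (1−ψ)·hL(T).
  T = 322.9 K: K = (2.057, 0.254, 0.114), RR gives ψ = 0.158, H_out = 4.558 kJ/mol
  T = 355.0 K: K = (4.104, 0.377, 0.212), RR gives ψ = 0.571, H_out = 21.197 kJ/mol
  T = 338.9 K: K = (2.950, 0.312, 0.158), RR gives ψ = 0.418, H_out = 14.538 kJ/mol
  T = 330.9 K: K = (2.474, 0.282, 0.135), RR gives ψ = 0.312, H_out = 10.287 kJ/mol
  T = 326.9 K: K = (2.259, 0.268, 0.124), RR gives ψ = 0.243, H_out = 7.682 kJ/mol
  T = 324.9 K: K = (2.156, 0.261, 0.119), RR gives ψ = 0.203, H_out = 6.198 kJ/mol
Linear interpolation between T = 322.9 (H_out = 4.558) and T = 324.9 (H_out = 6.198) on hF = 5.65 gives T ≈ 324.2 K, at which ψ = 0.19.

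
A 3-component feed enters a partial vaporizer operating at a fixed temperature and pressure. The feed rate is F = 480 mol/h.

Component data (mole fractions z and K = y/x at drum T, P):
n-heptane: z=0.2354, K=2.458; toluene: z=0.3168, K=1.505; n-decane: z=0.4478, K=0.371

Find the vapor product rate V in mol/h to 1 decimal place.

V = 169.7 mol/h

Newton iteration, ψ⁰ = 0.61:
  ψ = 0.6100: g = -0.15306, g' = -0.6538 → ψ = 0.3759
  ψ = 0.3759: g = -0.01272, g' = -0.5698 → ψ = 0.3536
Converged at ψ = 0.3536.
Then V = ψ·F = 0.3536·480 = 169.7 mol/h and L = F − V = 310.3 mol/h.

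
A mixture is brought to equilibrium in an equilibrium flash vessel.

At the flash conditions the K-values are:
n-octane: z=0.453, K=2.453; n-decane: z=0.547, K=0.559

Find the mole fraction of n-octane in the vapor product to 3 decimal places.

y_n-octane = 0.571

Material balance + equilibrium reduce to Σ zᵢ(Kᵢ−1)/(1+V/F(Kᵢ−1)) = 0.
Feasibility: ΣzᵢKᵢ = 1.417, Σzᵢ/Kᵢ = 1.163 — both > 1, two phases present.
Newton–Raphson from V/F = 0.44:
  V/F = 0.440: g = 0.1022, g' = -0.520 → V/F = 0.637
  V/F = 0.637: g = 0.0065, g' = -0.464 → V/F = 0.651
Converged at V/F = 0.651.
Compositions from xᵢ = zᵢ/(1+V/F(Kᵢ−1)), yᵢ = Kᵢxᵢ:
  n-octane: x = 0.233, y = 0.571
  n-decane: x = 0.767, y = 0.429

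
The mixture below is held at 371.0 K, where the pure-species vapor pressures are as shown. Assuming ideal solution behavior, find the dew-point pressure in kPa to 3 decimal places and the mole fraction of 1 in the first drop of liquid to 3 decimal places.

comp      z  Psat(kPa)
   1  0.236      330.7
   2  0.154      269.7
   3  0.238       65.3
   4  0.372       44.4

Pdew = 75.144 kPa, x_1 = 0.054

At the dew point ψ → 1, so Σzᵢ/Kᵢ = 1 with Kᵢ = Pᵢˢᵃᵗ/P ⇒ 1/P = Σzᵢ/Pᵢˢᵃᵗ.
1/P = 0.236/330.7 + 0.154/269.7 + 0.238/65.3 + 0.372/44.4 = 0.013308 ⇒ P = 75.144 kPa
xᵢ = zᵢP/Pᵢˢᵃᵗ ⇒ x_1 = 0.236·75.144/330.7 = 0.054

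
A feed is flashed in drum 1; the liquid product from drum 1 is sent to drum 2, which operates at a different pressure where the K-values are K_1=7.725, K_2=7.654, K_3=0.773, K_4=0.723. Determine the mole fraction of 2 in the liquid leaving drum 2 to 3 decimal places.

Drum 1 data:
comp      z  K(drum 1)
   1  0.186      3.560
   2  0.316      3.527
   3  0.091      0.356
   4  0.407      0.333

Drum 1:
Material balance + equilibrium reduce to Σ zᵢ(Kᵢ−1)/(1+ψ₁(Kᵢ−1)) = 0.
Feasibility: ΣzᵢKᵢ = 1.945, Σzᵢ/Kᵢ = 1.620 — both > 1, two phases present.
Iterate (Newton) starting at ψ₁ = 0.44:
  ψ₁ = 0.440: g = 0.1360, g' = -1.158 → ψ₁ = 0.557
  ψ₁ = 0.557: g = 0.0041, g' = -1.105 → ψ₁ = 0.561
Converged at ψ₁ = 0.561.
Drum-1 compositions:
  1: x = 0.076, y = 0.272
  2: x = 0.131, y = 0.461
  3: x = 0.143, y = 0.051
  4: x = 0.650, y = 0.217
Drum-2 feed = drum-1 liquid: z₂ = (0.0763, 0.1307, 0.1425, 0.6505).
Drum 2:
Let ψ₂ = V/F and solve Σ zᵢ(Kᵢ−1)/(1+ψ₂(Kᵢ−1)) = 0.
Check two-phase: ΣzᵢKᵢ = 2.170 > 1 and Σzᵢ/Kᵢ = 1.111 > 1, so g(0) = 1.170 > 0 and g(1) = -0.111 < 0.
Newton iteration, ψ₂⁰ = 0.5:
  ψ₂ = 0.500: g = 0.0730, g' = -0.567 → ψ₂ = 0.629
  ψ₂ = 0.629: g = 0.0100, g' = -0.425 → ψ₂ = 0.652
  ψ₂ = 0.652: g = 0.0002, g' = -0.406 → ψ₂ = 0.653
Converged at ψ₂ = 0.653.
  1: x = 0.014, y = 0.109
  2: x = 0.024, y = 0.187
  3: x = 0.167, y = 0.129
  4: x = 0.794, y = 0.574

x_2 (drum 2) = 0.024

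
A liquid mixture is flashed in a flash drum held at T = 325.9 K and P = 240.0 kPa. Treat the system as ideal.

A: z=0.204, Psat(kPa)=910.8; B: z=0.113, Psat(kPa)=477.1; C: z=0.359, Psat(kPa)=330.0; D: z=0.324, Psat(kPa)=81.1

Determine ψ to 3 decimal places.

ψ = 0.653

Raoult's law: Kᵢ = Pᵢˢᵃᵗ/P = Pᵢˢᵃᵗ/240.0.
  K_A = 910.8/240.0 = 3.79500, K_B = 477.1/240.0 = 1.98792, K_C = 330.0/240.0 = 1.37500, K_D = 81.1/240.0 = 0.33792
Rachford–Rice: g(ψ) = Σ zᵢ(Kᵢ−1)/(1+ψ(Kᵢ−1)) = 0.
g(0) = ΣzᵢKᵢ − 1 = 0.602 and g(1) = 1 − Σzᵢ/Kᵢ = -0.331, so a root lies in (0, 1).
Iterate (Newton) starting at ψ = 0.6:
  ψ = 0.600: g = 0.0371, g' = -0.690 → ψ = 0.654
  ψ = 0.654: g = -0.0006, g' = -0.714 → ψ = 0.653
Converged at ψ = 0.653.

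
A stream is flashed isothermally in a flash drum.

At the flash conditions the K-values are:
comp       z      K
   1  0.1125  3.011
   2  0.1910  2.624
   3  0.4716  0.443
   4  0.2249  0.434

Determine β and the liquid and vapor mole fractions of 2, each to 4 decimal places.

Material balance + equilibrium reduce to Σ zᵢ(Kᵢ−1)/(1+β(Kᵢ−1)) = 0.
g(0) = ΣzᵢKᵢ − 1 = 0.1464 and g(1) = 1 − Σzᵢ/Kᵢ = -0.6929, so a root lies in (0, 1).
Newton–Raphson from β = 0.5:
  β = 0.5000: g = -0.25762, g' = -0.6878 → β = 0.1254
  β = 0.1254: g = 0.01894, g' = -0.8904 → β = 0.1467
  β = 0.1467: g = 0.00034, g' = -0.8590 → β = 0.1471
Converged at β = 0.1471.
Compositions from xᵢ = zᵢ/(1+β(Kᵢ−1)), yᵢ = Kᵢxᵢ:
  1: x = 0.0868, y = 0.2614
  2: x = 0.1542, y = 0.4046
  3: x = 0.5137, y = 0.2276
  4: x = 0.2453, y = 0.1065

β = 0.1471, x_2 = 0.1542, y_2 = 0.4046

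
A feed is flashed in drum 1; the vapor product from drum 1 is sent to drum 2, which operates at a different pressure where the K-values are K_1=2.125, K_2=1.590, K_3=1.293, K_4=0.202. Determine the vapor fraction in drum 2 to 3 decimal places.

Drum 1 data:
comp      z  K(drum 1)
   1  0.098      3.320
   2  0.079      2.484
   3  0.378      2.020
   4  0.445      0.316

V/F (drum 2) = 0.554

Drum 1:
Let ψ₁ = V/F and solve Σ zᵢ(Kᵢ−1)/(1+ψ₁(Kᵢ−1)) = 0.
Feasibility: ΣzᵢKᵢ = 1.426, Σzᵢ/Kᵢ = 1.657 — both > 1, two phases present.
Newton–Raphson from ψ₁ = 0.5:
  ψ₁ = 0.500: g = -0.0347, g' = -0.824 → ψ₁ = 0.458
  ψ₁ = 0.458: g = -0.0003, g' = -0.810 → ψ₁ = 0.457
Converged at ψ₁ = 0.457.
Drum-1 compositions:
  1: x = 0.048, y = 0.158
  2: x = 0.047, y = 0.117
  3: x = 0.258, y = 0.521
  4: x = 0.648, y = 0.205
Drum-2 feed = drum-1 vapor: z₂ = (0.1578, 0.1169, 0.5206, 0.2047).
Drum 2:
Let ψ₂ = V/F and solve Σ zᵢ(Kᵢ−1)/(1+ψ₂(Kᵢ−1)) = 0.
Feasibility: ΣzᵢKᵢ = 1.236, Σzᵢ/Kᵢ = 1.564 — both > 1, two phases present.
Iterate (Newton) starting at ψ₂ = 0.46:
  ψ₂ = 0.460: g = 0.0476, g' = -0.472 → ψ₂ = 0.561
  ψ₂ = 0.561: g = -0.0040, g' = -0.558 → ψ₂ = 0.554
Converged at ψ₂ = 0.554.
  1: x = 0.097, y = 0.207
  2: x = 0.088, y = 0.140
  3: x = 0.448, y = 0.579
  4: x = 0.367, y = 0.074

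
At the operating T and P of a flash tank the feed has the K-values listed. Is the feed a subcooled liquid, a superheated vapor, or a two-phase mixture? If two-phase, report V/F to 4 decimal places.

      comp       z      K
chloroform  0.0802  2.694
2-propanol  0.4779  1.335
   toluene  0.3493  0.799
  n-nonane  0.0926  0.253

two-phase, V/F = 0.5838

ΣzᵢKᵢ = 1.1566; Σzᵢ/Kᵢ = 1.1909.
Both exceed 1, so a two-phase solution exists.
Material balance + equilibrium reduce to Σ zᵢ(Kᵢ−1)/(1+ψ(Kᵢ−1)) = 0.
Newton–Raphson from ψ = 0.5:
  ψ = 0.5000: g = 0.02222, g' = -0.2559 → ψ = 0.5868
  ψ = 0.5868: g = -0.00083, g' = -0.2773 → ψ = 0.5838
Converged at ψ = 0.5838.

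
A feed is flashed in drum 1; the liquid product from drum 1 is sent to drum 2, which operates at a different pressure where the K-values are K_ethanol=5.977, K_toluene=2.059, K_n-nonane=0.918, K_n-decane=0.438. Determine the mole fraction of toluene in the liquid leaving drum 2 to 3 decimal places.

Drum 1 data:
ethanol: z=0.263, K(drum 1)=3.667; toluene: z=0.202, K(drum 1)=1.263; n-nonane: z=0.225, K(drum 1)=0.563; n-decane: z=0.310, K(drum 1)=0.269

x_toluene (drum 2) = 0.124

Drum 1:
Material balance + equilibrium reduce to Σ zᵢ(Kᵢ−1)/(1+ψ₁(Kᵢ−1)) = 0.
g(0) = ΣzᵢKᵢ − 1 = 0.430 and g(1) = 1 − Σzᵢ/Kᵢ = -0.784, so a root lies in (0, 1).
Iterate (Newton) starting at ψ₁ = 0.5:
  ψ₁ = 0.500: g = -0.1354, g' = -0.836 → ψ₁ = 0.338
  ψ₁ = 0.338: g = 0.0013, g' = -0.881 → ψ₁ = 0.340
Converged at ψ₁ = 0.340.
Drum-1 compositions:
  ethanol: x = 0.138, y = 0.506
  toluene: x = 0.185, y = 0.234
  n-nonane: x = 0.264, y = 0.149
  n-decane: x = 0.412, y = 0.111
Drum-2 feed = drum-1 liquid: z₂ = (0.1380, 0.1854, 0.2642, 0.4123).
Drum 2:
Iterate (Newton) starting at ψ₂ = 0.5:
  ψ₂ = 0.500: g = -0.0196, g' = -0.624 → ψ₂ = 0.469
Converged at ψ₂ = 0.469.
  ethanol: x = 0.041, y = 0.247
  toluene: x = 0.124, y = 0.255
  n-nonane: x = 0.275, y = 0.252
  n-decane: x = 0.560, y = 0.245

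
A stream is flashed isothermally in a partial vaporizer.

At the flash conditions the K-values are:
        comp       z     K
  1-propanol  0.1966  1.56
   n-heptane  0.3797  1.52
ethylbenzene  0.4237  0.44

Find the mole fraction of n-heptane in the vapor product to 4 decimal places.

y_n-heptane = 0.5143

Iterate (Newton) starting at ψ = 0.52:
  ψ = 0.5200: g = -0.09407, g' = -0.3651 → ψ = 0.2623
  ψ = 0.2623: g = -0.00839, g' = -0.3089 → ψ = 0.2352
  ψ = 0.2352: g = -0.00004, g' = -0.3059 → ψ = 0.2350
Converged at ψ = 0.2350.
Compositions from xᵢ = zᵢ/(1+ψ(Kᵢ−1)), yᵢ = Kᵢxᵢ:
  1-propanol: x = 0.1737, y = 0.2710
  n-heptane: x = 0.3383, y = 0.5143
  ethylbenzene: x = 0.4879, y = 0.2147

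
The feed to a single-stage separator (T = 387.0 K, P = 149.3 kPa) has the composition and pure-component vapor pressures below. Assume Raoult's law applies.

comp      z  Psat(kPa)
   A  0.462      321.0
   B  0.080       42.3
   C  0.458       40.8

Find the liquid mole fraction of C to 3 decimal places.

x_C = 0.522

Raoult's law: Kᵢ = Pᵢˢᵃᵗ/P = Pᵢˢᵃᵗ/149.3.
  K_A = 321.0/149.3 = 2.15003, K_B = 42.3/149.3 = 0.28332, K_C = 40.8/149.3 = 0.27328
Rachford–Rice: g(ψ) = Σ zᵢ(Kᵢ−1)/(1+ψ(Kᵢ−1)) = 0.
Feasibility: ΣzᵢKᵢ = 1.141, Σzᵢ/Kᵢ = 2.173 — both > 1, two phases present.
Newton iteration, ψ⁰ = 0.5:
  ψ = 0.500: g = -0.2748, g' = -0.943 → ψ = 0.209
  ψ = 0.209: g = -0.0312, g' = -0.790 → ψ = 0.169
Converged at ψ = 0.169.
Compositions from xᵢ = zᵢ/(1+ψ(Kᵢ−1)), yᵢ = Kᵢxᵢ:
  A: x = 0.387, y = 0.831
  B: x = 0.091, y = 0.026
  C: x = 0.522, y = 0.143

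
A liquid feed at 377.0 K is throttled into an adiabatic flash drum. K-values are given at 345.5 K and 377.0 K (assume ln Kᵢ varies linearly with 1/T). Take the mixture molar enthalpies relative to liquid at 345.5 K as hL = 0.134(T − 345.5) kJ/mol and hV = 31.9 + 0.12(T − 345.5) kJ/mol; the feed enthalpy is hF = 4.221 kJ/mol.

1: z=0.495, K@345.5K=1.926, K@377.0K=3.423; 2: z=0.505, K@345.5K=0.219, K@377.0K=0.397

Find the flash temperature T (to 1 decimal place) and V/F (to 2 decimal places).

Adiabatic flash: solve Rachford–Rice at each trial T, then check hF = ψ·hV(T) + (1−ψ)·hL(T).
  T = 345.5 K: K = (1.926, 0.219), RR gives ψ = 0.088, H_out = 2.821 kJ/mol
  T = 377.0 K: K = (3.423, 0.397), RR gives ψ = 0.612, H_out = 23.489 kJ/mol
  T = 361.2 K: K = (2.598, 0.298), RR gives ψ = 0.389, H_out = 14.442 kJ/mol
  T = 353.4 K: K = (2.246, 0.257), RR gives ψ = 0.261, H_out = 9.350 kJ/mol
  T = 349.4 K: K = (2.080, 0.237), RR gives ψ = 0.181, H_out = 6.292 kJ/mol
  T = 347.4 K: K = (2.000, 0.228), RR gives ψ = 0.136, H_out = 4.586 kJ/mol
Linear interpolation between T = 345.5 (H_out = 2.821) and T = 347.4 (H_out = 4.586) on hF = 4.221 gives T ≈ 347.0 K, at which ψ = 0.13.

T = 347.0 K, V/F = 0.13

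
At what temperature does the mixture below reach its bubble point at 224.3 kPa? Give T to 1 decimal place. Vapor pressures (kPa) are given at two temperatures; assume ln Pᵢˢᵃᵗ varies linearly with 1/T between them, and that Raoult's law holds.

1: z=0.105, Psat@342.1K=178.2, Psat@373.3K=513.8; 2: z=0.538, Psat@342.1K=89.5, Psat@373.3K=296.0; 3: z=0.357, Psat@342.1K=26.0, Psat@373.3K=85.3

Bubble-point temperature: ΣzᵢPᵢˢᵃᵗ(T) = P. Interpolate ln Pᵢˢᵃᵗ = aᵢ + bᵢ/T.
  T = 342.1 K: ΣzᵢPᵢˢᵃᵗ = 76.14 kPa
  T = 373.3 K: ΣzᵢPᵢˢᵃᵗ = 243.65 kPa
  T = 357.7 K: ΣzᵢPᵢˢᵃᵗ = 139.65 kPa
  T = 365.5 K: ΣzᵢPᵢˢᵃᵗ = 185.54 kPa
  T = 369.4 K: ΣzᵢPᵢˢᵃᵗ = 212.92 kPa
  T = 371.4 K: ΣzᵢPᵢˢᵃᵗ = 228.24 kPa
Interpolating between 369.4 K and 371.4 K gives T ≈ 370.9 K.

T = 370.9 K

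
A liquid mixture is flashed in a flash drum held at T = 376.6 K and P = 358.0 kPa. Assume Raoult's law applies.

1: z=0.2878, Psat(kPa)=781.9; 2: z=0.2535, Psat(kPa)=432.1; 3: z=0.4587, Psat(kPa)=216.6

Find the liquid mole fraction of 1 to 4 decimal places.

Raoult's law: Kᵢ = Pᵢˢᵃᵗ/P = Pᵢˢᵃᵗ/358.0.
  K_1 = 781.9/358.0 = 2.184078, K_2 = 432.1/358.0 = 1.206983, K_3 = 216.6/358.0 = 0.605028
Iterate (Newton) starting at β = 0.4:
  β = 0.4000: g = 0.06454, g' = -0.2960 → β = 0.6180
  β = 0.6180: g = 0.00361, g' = -0.2683 → β = 0.6315
Converged at β = 0.6315.
Compositions from xᵢ = zᵢ/(1+β(Kᵢ−1)), yᵢ = Kᵢxᵢ:
  1: x = 0.1647, y = 0.3596
  2: x = 0.2242, y = 0.2706
  3: x = 0.6111, y = 0.3698

x_1 = 0.1647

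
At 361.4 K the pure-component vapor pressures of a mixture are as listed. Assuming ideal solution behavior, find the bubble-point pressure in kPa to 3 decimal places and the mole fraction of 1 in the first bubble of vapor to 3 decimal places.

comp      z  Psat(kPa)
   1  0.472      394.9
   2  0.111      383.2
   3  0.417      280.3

Pbub = 345.813 kPa, y_1 = 0.539

At the bubble point ψ → 0, so ΣzᵢKᵢ = 1 with Kᵢ = Pᵢˢᵃᵗ/P ⇒ P = ΣzᵢPᵢˢᵃᵗ.
P = 0.472·394.9 + 0.111·383.2 + 0.417·280.3 = 345.813 kPa
yᵢ = zᵢPᵢˢᵃᵗ/P ⇒ y_1 = 0.472·394.9/345.813 = 0.539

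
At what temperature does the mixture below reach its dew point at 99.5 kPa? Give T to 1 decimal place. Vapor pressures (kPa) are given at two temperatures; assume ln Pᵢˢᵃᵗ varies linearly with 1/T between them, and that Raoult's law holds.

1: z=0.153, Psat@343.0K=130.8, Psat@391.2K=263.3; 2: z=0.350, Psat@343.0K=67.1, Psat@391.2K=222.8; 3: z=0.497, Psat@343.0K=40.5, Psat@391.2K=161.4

Dew-point temperature: Σzᵢ·P/Pᵢˢᵃᵗ(T) = 1. Interpolate ln Pᵢˢᵃᵗ = aᵢ + bᵢ/T.
  T = 343.0 K: ΣzᵢP/Pᵢˢᵃᵗ = 1.8564
  T = 391.2 K: ΣzᵢP/Pᵢˢᵃᵗ = 0.5205
  T = 367.1 K: ΣzᵢP/Pᵢˢᵃᵗ = 0.9385
  T = 355.1 K: ΣzᵢP/Pᵢˢᵃᵗ = 1.3014
  T = 361.1 K: ΣzᵢP/Pᵢˢᵃᵗ = 1.1018
  T = 364.1 K: ΣzᵢP/Pᵢˢᵃᵗ = 1.0161
  T = 365.6 K: ΣzᵢP/Pᵢˢᵃᵗ = 0.9764
Interpolating between 364.1 K and 365.6 K gives T ≈ 364.7 K.

T = 364.7 K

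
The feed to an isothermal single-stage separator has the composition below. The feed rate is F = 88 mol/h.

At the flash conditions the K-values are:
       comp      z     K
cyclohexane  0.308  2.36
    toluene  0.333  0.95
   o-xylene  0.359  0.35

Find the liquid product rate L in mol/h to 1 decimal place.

Let ψ = V/F and solve Σ zᵢ(Kᵢ−1)/(1+ψ(Kᵢ−1)) = 0.
Check two-phase: ΣzᵢKᵢ = 1.169 > 1 and Σzᵢ/Kᵢ = 1.507 > 1, so g(0) = 0.169 > 0 and g(1) = -0.507 < 0.
Iterate (Newton) starting at ψ = 0.5:
  ψ = 0.500: g = -0.1134, g' = -0.536 → ψ = 0.288
  ψ = 0.288: g = -0.0031, g' = -0.525 → ψ = 0.282
Converged at ψ = 0.282.
Then V = ψ·F = 0.2823·88 = 24.8 mol/h and L = F − V = 63.2 mol/h.

L = 63.2 mol/h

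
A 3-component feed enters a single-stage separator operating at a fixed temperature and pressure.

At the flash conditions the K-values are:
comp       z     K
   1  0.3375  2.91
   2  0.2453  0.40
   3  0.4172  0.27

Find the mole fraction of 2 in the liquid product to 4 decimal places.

x_2 = 0.2691

Newton–Raphson from β = 0.5:
  β = 0.5000: g = -0.36014, g' = -1.0537 → β = 0.1582
  β = 0.1582: g = -0.01192, g' = -1.1181 → β = 0.1476
Converged at β = 0.1476.
Compositions from xᵢ = zᵢ/(1+β(Kᵢ−1)), yᵢ = Kᵢxᵢ:
  1: x = 0.2633, y = 0.7661
  2: x = 0.2691, y = 0.1077
  3: x = 0.4676, y = 0.1263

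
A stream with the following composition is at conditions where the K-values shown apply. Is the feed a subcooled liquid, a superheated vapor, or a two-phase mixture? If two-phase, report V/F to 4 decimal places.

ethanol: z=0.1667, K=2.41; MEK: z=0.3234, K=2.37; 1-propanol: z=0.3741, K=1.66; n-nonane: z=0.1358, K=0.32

ΣzᵢKᵢ = 1.8327; Σzᵢ/Kᵢ = 0.8554.
Since Σzᵢ/Kᵢ < 1 the mixture is above its dew point — single vapor phase.

superheated vapor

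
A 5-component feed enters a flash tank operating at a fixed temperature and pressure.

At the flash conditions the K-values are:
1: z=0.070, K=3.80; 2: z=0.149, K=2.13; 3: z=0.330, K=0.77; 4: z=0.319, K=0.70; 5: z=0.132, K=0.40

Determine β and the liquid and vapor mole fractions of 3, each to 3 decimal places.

β = 0.182, x_3 = 0.344, y_3 = 0.265

Let β = V/F and solve Σ zᵢ(Kᵢ−1)/(1+β(Kᵢ−1)) = 0.
Check two-phase: ΣzᵢKᵢ = 1.114 > 1 and Σzᵢ/Kᵢ = 1.303 > 1, so g(0) = 0.114 > 0 and g(1) = -0.303 < 0.
Iterate (Newton) starting at β = 0.52:
  β = 0.520: g = -0.1289, g' = -0.330 → β = 0.129
  β = 0.129: g = 0.0272, g' = -0.546 → β = 0.179
  β = 0.179: g = 0.0016, g' = -0.486 → β = 0.182
Converged at β = 0.182.
Compositions from xᵢ = zᵢ/(1+β(Kᵢ−1)), yᵢ = Kᵢxᵢ:
  1: x = 0.046, y = 0.176
  2: x = 0.124, y = 0.263
  3: x = 0.344, y = 0.265
  4: x = 0.337, y = 0.236
  5: x = 0.148, y = 0.059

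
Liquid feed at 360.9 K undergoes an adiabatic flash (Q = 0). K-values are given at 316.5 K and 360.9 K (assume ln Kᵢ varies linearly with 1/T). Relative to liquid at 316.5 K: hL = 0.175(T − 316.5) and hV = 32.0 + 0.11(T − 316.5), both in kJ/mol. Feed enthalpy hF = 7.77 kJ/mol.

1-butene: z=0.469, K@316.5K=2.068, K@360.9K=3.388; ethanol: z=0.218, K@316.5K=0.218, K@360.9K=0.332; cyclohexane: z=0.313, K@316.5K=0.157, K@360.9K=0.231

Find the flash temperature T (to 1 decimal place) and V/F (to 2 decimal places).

Adiabatic flash: solve Rachford–Rice at each trial T, then check hF = ψ·hV(T) + (1−ψ)·hL(T).
  T = 316.5 K: K = (2.068, 0.218, 0.157), RR gives ψ = 0.076, H_out = 2.436 kJ/mol
  T = 360.9 K: K = (3.388, 0.332, 0.231), RR gives ψ = 0.421, H_out = 20.026 kJ/mol
  T = 338.7 K: K = (2.690, 0.273, 0.193), RR gives ψ = 0.291, H_out = 12.779 kJ/mol
  T = 327.6 K: K = (2.369, 0.245, 0.175), RR gives ψ = 0.201, H_out = 8.221 kJ/mol
  T = 322.1 K: K = (2.217, 0.231, 0.166), RR gives ψ = 0.145, H_out = 5.557 kJ/mol
  T = 324.9 K: K = (2.294, 0.238, 0.170), RR gives ψ = 0.174, H_out = 6.955 kJ/mol
  T = 326.2 K: K = (2.330, 0.241, 0.172), RR gives ψ = 0.187, H_out = 7.574 kJ/mol
Linear interpolation between T = 326.2 (H_out = 7.574) and T = 327.6 (H_out = 8.221) on hF = 7.77 gives T ≈ 326.6 K, at which ψ = 0.19.

T = 326.6 K, V/F = 0.19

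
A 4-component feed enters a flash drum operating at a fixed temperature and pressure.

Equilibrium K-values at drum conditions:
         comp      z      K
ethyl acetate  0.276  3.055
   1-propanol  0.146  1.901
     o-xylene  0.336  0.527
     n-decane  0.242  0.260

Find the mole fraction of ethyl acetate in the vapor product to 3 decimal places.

y_ethyl acetate = 0.492

Newton iteration, ψ⁰ = 0.5:
  ψ = 0.500: g = -0.1220, g' = -0.803 → ψ = 0.348
  ψ = 0.348: g = -0.0006, g' = -0.813 → ψ = 0.347
Converged at ψ = 0.347.
Compositions from xᵢ = zᵢ/(1+ψ(Kᵢ−1)), yᵢ = Kᵢxᵢ:
  ethyl acetate: x = 0.161, y = 0.492
  1-propanol: x = 0.111, y = 0.211
  o-xylene: x = 0.402, y = 0.212
  n-decane: x = 0.326, y = 0.085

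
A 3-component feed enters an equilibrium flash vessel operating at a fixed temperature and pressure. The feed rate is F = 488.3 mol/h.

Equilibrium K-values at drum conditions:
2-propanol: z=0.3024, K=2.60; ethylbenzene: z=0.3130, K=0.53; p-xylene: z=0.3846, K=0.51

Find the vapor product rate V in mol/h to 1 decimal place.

V = 94.1 mol/h

Material balance + equilibrium reduce to Σ zᵢ(Kᵢ−1)/(1+ψ(Kᵢ−1)) = 0.
Feasibility: ΣzᵢKᵢ = 1.1483, Σzᵢ/Kᵢ = 1.4610 — both > 1, two phases present.
Newton–Raphson from ψ = 0.45:
  ψ = 0.4500: g = -0.14703, g' = -0.5249 → ψ = 0.1699
  ψ = 0.1699: g = 0.01500, g' = -0.6702 → ψ = 0.1923
  ψ = 0.1923: g = 0.00024, g' = -0.6489 → ψ = 0.1926
Converged at ψ = 0.1926.
Then V = ψ·F = 0.1926·488.3 = 94.1 mol/h and L = F − V = 394.2 mol/h.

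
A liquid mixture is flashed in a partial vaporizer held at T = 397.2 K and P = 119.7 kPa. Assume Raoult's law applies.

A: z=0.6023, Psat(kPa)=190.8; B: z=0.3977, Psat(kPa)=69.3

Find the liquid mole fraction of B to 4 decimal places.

x_B = 0.5852

Raoult's law: Kᵢ = Pᵢˢᵃᵗ/P = Pᵢˢᵃᵗ/119.7.
  K_A = 190.8/119.7 = 1.593985, K_B = 69.3/119.7 = 0.578947
Material balance + equilibrium reduce to Σ zᵢ(Kᵢ−1)/(1+ψ(Kᵢ−1)) = 0.
Feasibility: ΣzᵢKᵢ = 1.1903, Σzᵢ/Kᵢ = 1.0648 — both > 1, two phases present.
Newton–Raphson from ψ = 0.5:
  ψ = 0.5000: g = 0.06373, g' = -0.2394 → ψ = 0.7662
  ψ = 0.7662: g = -0.00133, g' = -0.2540 → ψ = 0.7609
Converged at ψ = 0.7609.
Compositions from xᵢ = zᵢ/(1+ψ(Kᵢ−1)), yᵢ = Kᵢxᵢ:
  A: x = 0.4148, y = 0.6612
  B: x = 0.5852, y = 0.3388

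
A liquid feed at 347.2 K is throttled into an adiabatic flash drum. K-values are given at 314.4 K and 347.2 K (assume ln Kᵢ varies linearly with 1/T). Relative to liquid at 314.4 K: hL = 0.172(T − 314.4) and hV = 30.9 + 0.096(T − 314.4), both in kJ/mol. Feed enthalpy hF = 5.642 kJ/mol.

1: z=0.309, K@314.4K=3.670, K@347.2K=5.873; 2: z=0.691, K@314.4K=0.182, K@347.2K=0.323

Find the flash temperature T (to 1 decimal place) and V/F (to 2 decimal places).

Adiabatic flash: solve Rachford–Rice at each trial T, then check hF = ψ·hV(T) + (1−ψ)·hL(T).
  T = 314.4 K: K = (3.670, 0.182), RR gives ψ = 0.119, H_out = 3.676 kJ/mol
  T = 347.2 K: K = (5.873, 0.323), RR gives ψ = 0.315, H_out = 14.579 kJ/mol
  T = 330.8 K: K = (4.697, 0.246), RR gives ψ = 0.223, H_out = 9.430 kJ/mol
  T = 322.6 K: K = (4.165, 0.212), RR gives ψ = 0.174, H_out = 6.678 kJ/mol
  T = 318.5 K: K = (3.913, 0.197), RR gives ψ = 0.147, H_out = 5.216 kJ/mol
  T = 320.6 K: K = (4.041, 0.205), RR gives ψ = 0.161, H_out = 5.974 kJ/mol
Linear interpolation between T = 318.5 (H_out = 5.216) and T = 320.6 (H_out = 5.974) on hF = 5.642 gives T ≈ 319.7 K, at which ψ = 0.16.

T = 319.7 K, V/F = 0.16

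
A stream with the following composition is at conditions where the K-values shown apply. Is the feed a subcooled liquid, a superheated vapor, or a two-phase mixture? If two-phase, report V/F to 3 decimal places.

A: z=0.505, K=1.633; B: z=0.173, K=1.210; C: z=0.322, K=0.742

ΣzᵢKᵢ = 1.273; Σzᵢ/Kᵢ = 0.886.
Since Σzᵢ/Kᵢ < 1 the mixture is above its dew point — single vapor phase.

superheated vapor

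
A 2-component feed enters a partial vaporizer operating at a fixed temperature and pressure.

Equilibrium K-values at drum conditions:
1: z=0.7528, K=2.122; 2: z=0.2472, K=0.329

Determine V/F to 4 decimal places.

Material balance + equilibrium reduce to Σ zᵢ(Kᵢ−1)/(1+V/F(Kᵢ−1)) = 0.
Check two-phase: ΣzᵢKᵢ = 1.6788 > 1 and Σzᵢ/Kᵢ = 1.1061 > 1, so g(0) = 0.6788 > 0 and g(1) = -0.1061 < 0.
Binary case is linear: z₁(K₁−1)(1+V/F(K₂−1)) + z₂(K₂−1)(1+V/F(K₁−1)) = 0
⇒ V/F = [z₁(K₁−1)+z₂(K₂−1)] / [−(K₁−1)(K₂−1)] = 0.67877/0.75286 = 0.9016

V/F = 0.9016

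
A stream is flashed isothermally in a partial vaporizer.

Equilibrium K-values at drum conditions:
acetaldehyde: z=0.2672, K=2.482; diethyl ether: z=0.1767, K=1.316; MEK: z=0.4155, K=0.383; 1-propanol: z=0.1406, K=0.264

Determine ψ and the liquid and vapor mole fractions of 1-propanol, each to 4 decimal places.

Rachford–Rice: g(ψ) = Σ zᵢ(Kᵢ−1)/(1+ψ(Kᵢ−1)) = 0.
Feasibility: ΣzᵢKᵢ = 1.0920, Σzᵢ/Kᵢ = 1.8594 — both > 1, two phases present.
Iterate (Newton) starting at ψ = 0.68:
  ψ = 0.6800: g = -0.40564, g' = -0.9323 → ψ = 0.2449
  ψ = 0.2449: g = -0.08585, g' = -0.6640 → ψ = 0.1156
  ψ = 0.1156: g = 0.00280, g' = -0.7186 → ψ = 0.1195
Converged at ψ = 0.1195.
Compositions from xᵢ = zᵢ/(1+ψ(Kᵢ−1)), yᵢ = Kᵢxᵢ:
  acetaldehyde: x = 0.2270, y = 0.5634
  diethyl ether: x = 0.1703, y = 0.2241
  MEK: x = 0.4486, y = 0.1718
  1-propanol: x = 0.1542, y = 0.0407

ψ = 0.1195, x_1-propanol = 0.1542, y_1-propanol = 0.0407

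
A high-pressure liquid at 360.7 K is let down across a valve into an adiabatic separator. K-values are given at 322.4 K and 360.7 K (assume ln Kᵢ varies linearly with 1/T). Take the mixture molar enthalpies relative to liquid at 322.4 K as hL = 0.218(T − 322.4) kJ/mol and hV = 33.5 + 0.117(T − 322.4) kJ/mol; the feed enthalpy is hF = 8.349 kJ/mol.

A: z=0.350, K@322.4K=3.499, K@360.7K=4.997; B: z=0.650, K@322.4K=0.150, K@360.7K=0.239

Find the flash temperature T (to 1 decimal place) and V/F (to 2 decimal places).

Adiabatic flash: solve Rachford–Rice at each trial T, then check hF = ψ·hV(T) + (1−ψ)·hL(T).
  T = 322.4 K: K = (3.499, 0.150), RR gives ψ = 0.152, H_out = 5.081 kJ/mol
  T = 360.7 K: K = (4.997, 0.239), RR gives ψ = 0.297, H_out = 17.159 kJ/mol
  T = 341.5 K: K = (4.221, 0.192), RR gives ψ = 0.231, H_out = 11.464 kJ/mol
  T = 331.9 K: K = (3.852, 0.170), RR gives ψ = 0.194, H_out = 8.377 kJ/mol
  T = 327.1 K: K = (3.672, 0.160), RR gives ψ = 0.173, H_out = 6.747 kJ/mol
  T = 329.5 K: K = (3.761, 0.165), RR gives ψ = 0.184, H_out = 7.570 kJ/mol
Linear interpolation between T = 329.5 (H_out = 7.570) and T = 331.9 (H_out = 8.377) on hF = 8.349 gives T ≈ 331.8 K, at which ψ = 0.19.

T = 331.8 K, V/F = 0.19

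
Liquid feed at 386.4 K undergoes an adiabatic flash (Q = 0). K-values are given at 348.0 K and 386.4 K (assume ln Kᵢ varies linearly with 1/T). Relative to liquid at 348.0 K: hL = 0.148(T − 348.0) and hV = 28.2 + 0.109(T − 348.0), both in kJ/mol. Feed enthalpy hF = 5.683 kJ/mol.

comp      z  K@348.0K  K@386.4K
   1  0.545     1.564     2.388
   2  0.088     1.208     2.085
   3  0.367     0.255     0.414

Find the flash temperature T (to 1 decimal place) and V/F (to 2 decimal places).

T = 350.0 K, V/F = 0.19

Adiabatic flash: solve Rachford–Rice at each trial T, then check hF = ψ·hV(T) + (1−ψ)·hL(T).
  T = 348.0 K: K = (1.564, 1.208, 0.255), RR gives ψ = 0.134, H_out = 3.769 kJ/mol
  T = 386.4 K: K = (2.388, 2.085, 0.414), RR gives ψ = 0.807, H_out = 27.221 kJ/mol
  T = 367.2 K: K = (1.954, 1.610, 0.329), RR gives ψ = 0.536, H_out = 17.554 kJ/mol
  T = 357.6 K: K = (1.753, 1.400, 0.291), RR gives ψ = 0.368, H_out = 11.654 kJ/mol
  T = 352.8 K: K = (1.657, 1.302, 0.272), RR gives ψ = 0.263, H_out = 8.069 kJ/mol
  T = 350.4 K: K = (1.610, 1.254, 0.264), RR gives ψ = 0.202, H_out = 6.029 kJ/mol
Linear interpolation between T = 348.0 (H_out = 3.769) and T = 350.4 (H_out = 6.029) on hF = 5.683 gives T ≈ 350.0 K, at which ψ = 0.19.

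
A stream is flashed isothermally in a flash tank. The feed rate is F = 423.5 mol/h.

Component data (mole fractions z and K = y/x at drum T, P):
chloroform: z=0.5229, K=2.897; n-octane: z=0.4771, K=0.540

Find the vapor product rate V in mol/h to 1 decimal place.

Iterate (Newton) starting at ψ = 0.31:
  ψ = 0.3100: g = 0.36865, g' = -0.8835 → ψ = 0.7273
  ψ = 0.7273: g = 0.08704, g' = -0.5603 → ψ = 0.8826
  ψ = 0.8826: g = 0.00143, g' = -0.5492 → ψ = 0.8852
Converged at ψ = 0.8852.
Then V = ψ·F = 0.8852·423.5 = 374.9 mol/h and L = F − V = 48.6 mol/h.

V = 374.9 mol/h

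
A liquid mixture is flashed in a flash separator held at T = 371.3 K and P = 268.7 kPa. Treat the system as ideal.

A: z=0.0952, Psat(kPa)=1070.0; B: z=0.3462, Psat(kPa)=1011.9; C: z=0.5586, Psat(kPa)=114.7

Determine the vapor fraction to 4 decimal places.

ψ = 0.5714

Raoult's law: Kᵢ = Pᵢˢᵃᵗ/P = Pᵢˢᵃᵗ/268.7.
  K_A = 1070.0/268.7 = 3.982136, K_B = 1011.9/268.7 = 3.765910, K_C = 114.7/268.7 = 0.426870
Material balance + equilibrium reduce to Σ zᵢ(Kᵢ−1)/(1+ψ(Kᵢ−1)) = 0.
Feasibility: ΣzᵢKᵢ = 1.9213, Σzᵢ/Kᵢ = 1.4244 — both > 1, two phases present.
Newton iteration, ψ⁰ = 0.45:
  ψ = 0.4500: g = 0.11640, g' = -1.0132 → ψ = 0.5649
  ψ = 0.5649: g = 0.00602, g' = -0.9221 → ψ = 0.5714
Converged at ψ = 0.5714.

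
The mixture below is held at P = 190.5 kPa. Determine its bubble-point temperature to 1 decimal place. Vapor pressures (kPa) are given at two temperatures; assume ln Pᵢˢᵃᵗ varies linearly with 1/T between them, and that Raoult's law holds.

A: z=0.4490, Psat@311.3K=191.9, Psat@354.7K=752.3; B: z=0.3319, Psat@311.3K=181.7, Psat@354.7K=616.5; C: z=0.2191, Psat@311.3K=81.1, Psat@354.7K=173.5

T = 315.9 K

Bubble-point temperature: ΣzᵢPᵢˢᵃᵗ(T) = P. Interpolate ln Pᵢˢᵃᵗ = aᵢ + bᵢ/T.
  T = 311.3 K: ΣzᵢPᵢˢᵃᵗ = 164.24 kPa
  T = 354.7 K: ΣzᵢPᵢˢᵃᵗ = 580.41 kPa
  T = 333.0 K: ΣzᵢPᵢˢᵃᵗ = 320.60 kPa
  T = 322.1 K: ΣzᵢPᵢˢᵃᵗ = 231.46 kPa
  T = 316.7 K: ΣzᵢPᵢˢᵃᵗ = 195.49 kPa
  T = 314.0 K: ΣzᵢPᵢˢᵃᵗ = 179.30 kPa
Interpolating between 314.0 K and 316.7 K gives T ≈ 315.9 K.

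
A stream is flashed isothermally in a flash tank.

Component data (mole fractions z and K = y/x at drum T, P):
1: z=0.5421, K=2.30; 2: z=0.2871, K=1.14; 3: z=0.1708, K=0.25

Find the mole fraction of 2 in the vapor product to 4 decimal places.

Iterate (Newton) starting at ψ = 0.5:
  ψ = 0.5000: g = 0.25971, g' = -0.5874 → ψ = 0.9422
  ψ = 0.9422: g = -0.08436, g' = -1.3057 → ψ = 0.8775
  ψ = 0.8775: g = -0.00975, g' = -1.0265 → ψ = 0.8680
  ψ = 0.8680: g = -0.00015, g' = -0.9956 → ψ = 0.8679
Converged at ψ = 0.8679.
Compositions from xᵢ = zᵢ/(1+ψ(Kᵢ−1)), yᵢ = Kᵢxᵢ:
  1: x = 0.2547, y = 0.5858
  2: x = 0.2560, y = 0.2918
  3: x = 0.4893, y = 0.1223

y_2 = 0.2918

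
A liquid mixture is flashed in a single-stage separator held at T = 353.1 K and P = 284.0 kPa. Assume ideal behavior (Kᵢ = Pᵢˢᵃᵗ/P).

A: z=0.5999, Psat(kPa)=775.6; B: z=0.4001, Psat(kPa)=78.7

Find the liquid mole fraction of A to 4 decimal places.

Raoult's law: Kᵢ = Pᵢˢᵃᵗ/P = Pᵢˢᵃᵗ/284.0.
  K_A = 775.6/284.0 = 2.730986, K_B = 78.7/284.0 = 0.277113
Binary case is linear: z₁(K₁−1)(1+β(K₂−1)) + z₂(K₂−1)(1+β(K₁−1)) = 0
⇒ β = [z₁(K₁−1)+z₂(K₂−1)] / [−(K₁−1)(K₂−1)] = 0.74919/1.25131 = 0.5987
Compositions from xᵢ = zᵢ/(1+β(Kᵢ−1)), yᵢ = Kᵢxᵢ:
  A: x = 0.2946, y = 0.8045
  B: x = 0.7054, y = 0.1955

x_A = 0.2946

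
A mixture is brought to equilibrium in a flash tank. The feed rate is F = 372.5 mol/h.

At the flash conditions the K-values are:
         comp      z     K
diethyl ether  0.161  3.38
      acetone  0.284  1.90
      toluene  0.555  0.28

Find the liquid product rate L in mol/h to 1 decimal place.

Rachford–Rice: g(V/F) = Σ zᵢ(Kᵢ−1)/(1+V/F(Kᵢ−1)) = 0.
g(0) = ΣzᵢKᵢ − 1 = 0.239 and g(1) = 1 − Σzᵢ/Kᵢ = -1.179, so a root lies in (0, 1).
Newton–Raphson from V/F = 0.5:
  V/F = 0.500: g = -0.2731, g' = -1.002 → V/F = 0.227
  V/F = 0.227: g = -0.0170, g' = -0.954 → V/F = 0.210
Converged at V/F = 0.210.
Then V = V/F·F = 0.2097·372.5 = 78.1 mol/h and L = F − V = 294.4 mol/h.

L = 294.4 mol/h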